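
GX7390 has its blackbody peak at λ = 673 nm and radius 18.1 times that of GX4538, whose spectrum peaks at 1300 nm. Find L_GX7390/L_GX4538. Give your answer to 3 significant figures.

4.56×10^3

Wien's law gives T ∝ 1/λ_max, so T_GX7390/T_GX4538 = λ_GX4538/λ_GX7390 = 1300/673 = 1.932.
Then L ∝ R²T⁴ gives L_GX7390/L_GX4538 = (18.1)² × (1.932)⁴ = 327.6 × 13.92 = 4561.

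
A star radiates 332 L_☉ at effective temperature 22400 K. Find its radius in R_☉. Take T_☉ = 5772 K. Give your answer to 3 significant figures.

R/R_☉ = √(L/L_☉) / (T/T_☉)² = √(332) / (3.881)²
       = 18.22 / 15.06 = 1.210.

1.21 R_☉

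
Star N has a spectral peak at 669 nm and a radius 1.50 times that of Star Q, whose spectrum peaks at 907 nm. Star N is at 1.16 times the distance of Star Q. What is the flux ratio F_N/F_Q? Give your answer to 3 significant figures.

5.65

Wien's law: T_N/T_Q = λ_Q/λ_N = 907/669 = 1.356.
L_N/L_Q = (R_N/R_Q)²(T_N/T_Q)⁴ = (1.50)²(1.356)⁴ = 7.602.
F_N/F_Q = (L_N/L_Q)/(d_N/d_Q)² = 7.602/(1.16)² = 5.649.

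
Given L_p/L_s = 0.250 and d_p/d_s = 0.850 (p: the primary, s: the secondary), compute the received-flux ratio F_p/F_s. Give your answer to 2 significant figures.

F = L/(4πd²), so F_p/F_s = (L_p/L_s) / (d_p/d_s)²
= 0.250 / (0.850)² = 0.250 / 0.7225 = 0.3460.

0.35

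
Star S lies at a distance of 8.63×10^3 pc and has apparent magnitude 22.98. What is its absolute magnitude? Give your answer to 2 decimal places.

8.30

M = m − 5 log₁₀(d/10 pc) = 22.98 − 5 log₁₀(8.63×10^3/10)
  = 22.98 − 5 × 2.936 = 22.98 − 14.68 = 8.30.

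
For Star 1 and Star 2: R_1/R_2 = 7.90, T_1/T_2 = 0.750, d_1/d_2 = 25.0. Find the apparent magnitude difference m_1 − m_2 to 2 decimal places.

3.75

L_1/L_2 = (7.90)²(0.750)⁴ = 19.75.
F_1/F_2 = (L_1/L_2)/(d_1/d_2)² = 19.75/625.0 = 0.03160.
m_1 − m_2 = −2.5 log₁₀(0.03160) = 3.75.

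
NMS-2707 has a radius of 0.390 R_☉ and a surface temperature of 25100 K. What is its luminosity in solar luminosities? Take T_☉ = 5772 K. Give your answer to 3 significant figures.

L/L_☉ = (R/R_☉)² (T/T_☉)⁴ = (0.390)² × (25100/5772)⁴
       = 0.1521 × (4.349)⁴ = 0.1521 × 357.6 = 54.39.

54.4 solar luminosities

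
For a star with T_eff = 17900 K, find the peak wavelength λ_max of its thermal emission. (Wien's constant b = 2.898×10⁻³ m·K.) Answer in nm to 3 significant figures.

162 nm

λ_max = b/T = 2.898×10⁻³ / 17900 = 1.62×10^-7 m = 161.9 nm.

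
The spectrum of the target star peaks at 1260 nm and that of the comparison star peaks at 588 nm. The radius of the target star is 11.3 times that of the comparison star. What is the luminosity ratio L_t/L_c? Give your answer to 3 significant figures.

6.06

Wien's law gives T ∝ 1/λ_max, so T_t/T_c = λ_c/λ_t = 588/1260 = 0.4667.
Then L ∝ R²T⁴ gives L_t/L_c = (11.3)² × (0.4667)⁴ = 127.7 × 0.04743 = 6.056.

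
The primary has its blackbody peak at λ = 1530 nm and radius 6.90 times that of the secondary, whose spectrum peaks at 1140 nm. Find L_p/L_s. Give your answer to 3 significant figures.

14.7

Wien's law gives T ∝ 1/λ_max, so T_p/T_s = λ_s/λ_p = 1140/1530 = 0.7451.
Then L ∝ R²T⁴ gives L_p/L_s = (6.90)² × (0.7451)⁴ = 47.61 × 0.3082 = 14.67.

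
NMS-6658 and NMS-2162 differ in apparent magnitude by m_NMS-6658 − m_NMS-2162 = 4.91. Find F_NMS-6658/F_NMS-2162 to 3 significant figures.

0.0109

F_NMS-6658/F_NMS-2162 = 10^(−(m_NMS-6658 − m_NMS-2162)/2.5) = 10^(-4.91/2.5) = 10^-1.964 = 0.01086.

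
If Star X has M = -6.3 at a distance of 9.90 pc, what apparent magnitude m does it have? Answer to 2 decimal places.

m = M + 5 log₁₀(d/10 pc) = -6.3 + 5 log₁₀(9.90/10)
  = -6.3 + 5 × -0.004 = -6.3 + -0.02 = -6.32.

-6.32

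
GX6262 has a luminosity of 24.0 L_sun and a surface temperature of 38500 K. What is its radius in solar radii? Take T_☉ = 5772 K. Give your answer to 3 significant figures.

R/R_☉ = √(L/L_☉) / (T/T_☉)² = √(24.0) / (6.670)²
       = 4.899 / 44.49 = 0.1101.

0.110 solar radii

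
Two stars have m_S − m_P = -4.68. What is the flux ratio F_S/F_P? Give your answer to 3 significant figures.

F_S/F_P = 10^(−(m_S − m_P)/2.5) = 10^(4.68/2.5) = 10^1.872 = 74.47.

74.5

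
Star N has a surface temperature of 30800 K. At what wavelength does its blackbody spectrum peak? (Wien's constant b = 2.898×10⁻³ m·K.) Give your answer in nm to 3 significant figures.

94.1 nm

λ_max = b/T = 2.898×10⁻³ / 30800 = 9.41×10^-8 m = 94.09 nm.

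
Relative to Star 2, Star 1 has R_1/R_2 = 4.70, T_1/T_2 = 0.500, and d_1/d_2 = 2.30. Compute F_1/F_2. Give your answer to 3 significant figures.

L_1/L_2 = (R_1/R_2)²(T_1/T_2)⁴ = (4.70)² × (0.500)⁴ = 1.381.
F_1/F_2 = (L_1/L_2)/(d_1/d_2)² = 1.381 / (2.30)² = 0.2610.

0.261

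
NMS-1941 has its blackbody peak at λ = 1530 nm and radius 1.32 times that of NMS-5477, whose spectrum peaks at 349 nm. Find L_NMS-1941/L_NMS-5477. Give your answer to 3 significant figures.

Wien's law gives T ∝ 1/λ_max, so T_NMS-1941/T_NMS-5477 = λ_NMS-5477/λ_NMS-1941 = 349/1530 = 0.2281.
Then L ∝ R²T⁴ gives L_NMS-1941/L_NMS-5477 = (1.32)² × (0.2281)⁴ = 1.742 × 0.002707 = 0.004717.

0.00472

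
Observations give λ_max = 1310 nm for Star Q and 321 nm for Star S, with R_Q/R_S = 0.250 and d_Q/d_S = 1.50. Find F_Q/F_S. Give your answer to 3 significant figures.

1.00×10^-4

Wien's law: T_Q/T_S = λ_S/λ_Q = 321/1310 = 0.2450.
L_Q/L_S = (R_Q/R_S)²(T_Q/T_S)⁴ = (0.250)²(0.2450)⁴ = 2.253×10^-4.
F_Q/F_S = (L_Q/L_S)/(d_Q/d_S)² = 2.253×10^-4/(1.50)² = 1.001×10^-4.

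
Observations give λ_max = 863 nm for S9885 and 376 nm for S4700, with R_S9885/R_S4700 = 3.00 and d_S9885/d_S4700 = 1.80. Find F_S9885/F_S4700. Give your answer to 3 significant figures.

0.100

Wien's law: T_S9885/T_S4700 = λ_S4700/λ_S9885 = 376/863 = 0.4357.
L_S9885/L_S4700 = (R_S9885/R_S4700)²(T_S9885/T_S4700)⁴ = (3.00)²(0.4357)⁴ = 0.3243.
F_S9885/F_S4700 = (L_S9885/L_S4700)/(d_S9885/d_S4700)² = 0.3243/(1.80)² = 0.1001.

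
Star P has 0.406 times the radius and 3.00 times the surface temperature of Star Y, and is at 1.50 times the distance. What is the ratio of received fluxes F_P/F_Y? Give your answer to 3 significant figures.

5.93

L_P/L_Y = (R_P/R_Y)²(T_P/T_Y)⁴ = (0.406)² × (3.00)⁴ = 13.35.
F_P/F_Y = (L_P/L_Y)/(d_P/d_Y)² = 13.35 / (1.50)² = 5.934.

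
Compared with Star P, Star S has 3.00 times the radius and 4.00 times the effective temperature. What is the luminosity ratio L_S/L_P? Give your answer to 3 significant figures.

2.30×10^3

From the Stefan–Boltzmann law, L ∝ R²T⁴, so
L_S/L_P = (R_S/R_P)² (T_S/T_P)⁴ = (3.00)² × (4.00)⁴ = 9.000 × 256.0 = 2304.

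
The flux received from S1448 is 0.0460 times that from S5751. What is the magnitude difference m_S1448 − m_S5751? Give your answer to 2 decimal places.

m_S1448 − m_S5751 = −2.5 log₁₀(F_S1448/F_S5751) = −2.5 log₁₀(0.0460) = −2.5 × (-1.337) = 3.343.

3.34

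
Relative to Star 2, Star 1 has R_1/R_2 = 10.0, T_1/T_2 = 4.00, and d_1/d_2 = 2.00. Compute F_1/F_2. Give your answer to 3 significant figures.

6.40×10^3

L_1/L_2 = (R_1/R_2)²(T_1/T_2)⁴ = (10.0)² × (4.00)⁴ = 2.560×10^4.
F_1/F_2 = (L_1/L_2)/(d_1/d_2)² = 2.560×10^4 / (2.00)² = 6400.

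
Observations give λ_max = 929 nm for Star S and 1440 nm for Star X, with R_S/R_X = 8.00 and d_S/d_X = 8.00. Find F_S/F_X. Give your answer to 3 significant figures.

Wien's law: T_S/T_X = λ_X/λ_S = 1440/929 = 1.550.
L_S/L_X = (R_S/R_X)²(T_S/T_X)⁴ = (8.00)²(1.550)⁴ = 369.5.
F_S/F_X = (L_S/L_X)/(d_S/d_X)² = 369.5/(8.00)² = 5.773.

5.77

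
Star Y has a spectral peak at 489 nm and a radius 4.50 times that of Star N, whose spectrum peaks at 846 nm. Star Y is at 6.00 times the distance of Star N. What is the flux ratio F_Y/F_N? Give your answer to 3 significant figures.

Wien's law: T_Y/T_N = λ_N/λ_Y = 846/489 = 1.730.
L_Y/L_N = (R_Y/R_N)²(T_Y/T_N)⁴ = (4.50)²(1.730)⁴ = 181.4.
F_Y/F_N = (L_Y/L_N)/(d_Y/d_N)² = 181.4/(6.00)² = 5.039.

5.04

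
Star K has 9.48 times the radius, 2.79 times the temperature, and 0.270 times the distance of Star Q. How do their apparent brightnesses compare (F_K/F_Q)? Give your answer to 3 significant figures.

L_K/L_Q = (R_K/R_Q)²(T_K/T_Q)⁴ = (9.48)² × (2.79)⁴ = 5445.
F_K/F_Q = (L_K/L_Q)/(d_K/d_Q)² = 5445 / (0.270)² = 7.470×10^4.

7.47×10^4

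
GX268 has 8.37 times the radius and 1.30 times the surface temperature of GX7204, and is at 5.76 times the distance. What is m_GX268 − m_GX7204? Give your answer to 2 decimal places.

-1.95

L_GX268/L_GX7204 = (8.37)²(1.30)⁴ = 200.1.
F_GX268/F_GX7204 = (L_GX268/L_GX7204)/(d_GX268/d_GX7204)² = 200.1/33.18 = 6.031.
m_GX268 − m_GX7204 = −2.5 log₁₀(6.031) = -1.95.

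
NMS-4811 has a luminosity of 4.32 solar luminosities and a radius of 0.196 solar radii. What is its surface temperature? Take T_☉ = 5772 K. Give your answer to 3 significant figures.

1.88×10^4 K

T/T_☉ = (L/L_☉)^(1/4) / (R/R_☉)^(1/2)
T = 5772 × (4.32)^(1/4) / √(0.196) = 5772 × 1.442 / 0.4427 = 1.880×10^4 K.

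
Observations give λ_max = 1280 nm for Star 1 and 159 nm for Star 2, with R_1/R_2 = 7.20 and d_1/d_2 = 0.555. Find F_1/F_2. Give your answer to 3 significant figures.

Wien's law: T_1/T_2 = λ_2/λ_1 = 159/1280 = 0.1242.
L_1/L_2 = (R_1/R_2)²(T_1/T_2)⁴ = (7.20)²(0.1242)⁴ = 0.01234.
F_1/F_2 = (L_1/L_2)/(d_1/d_2)² = 0.01234/(0.555)² = 0.04007.

0.0401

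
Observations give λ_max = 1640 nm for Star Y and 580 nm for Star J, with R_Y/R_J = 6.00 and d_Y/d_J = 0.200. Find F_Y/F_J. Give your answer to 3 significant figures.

14.1

Wien's law: T_Y/T_J = λ_J/λ_Y = 580/1640 = 0.3537.
L_Y/L_J = (R_Y/R_J)²(T_Y/T_J)⁴ = (6.00)²(0.3537)⁴ = 0.5632.
F_Y/F_J = (L_Y/L_J)/(d_Y/d_J)² = 0.5632/(0.200)² = 14.08.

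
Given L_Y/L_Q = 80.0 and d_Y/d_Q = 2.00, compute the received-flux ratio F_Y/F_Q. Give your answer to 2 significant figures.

F = L/(4πd²), so F_Y/F_Q = (L_Y/L_Q) / (d_Y/d_Q)²
= 80.0 / (2.00)² = 80.0 / 4.000 = 20.00.

20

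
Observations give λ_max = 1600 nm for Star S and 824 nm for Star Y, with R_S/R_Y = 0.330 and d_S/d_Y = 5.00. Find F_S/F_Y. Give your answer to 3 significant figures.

Wien's law: T_S/T_Y = λ_Y/λ_S = 824/1600 = 0.5150.
L_S/L_Y = (R_S/R_Y)²(T_S/T_Y)⁴ = (0.330)²(0.5150)⁴ = 0.007660.
F_S/F_Y = (L_S/L_Y)/(d_S/d_Y)² = 0.007660/(5.00)² = 3.064×10^-4.

3.06×10^-4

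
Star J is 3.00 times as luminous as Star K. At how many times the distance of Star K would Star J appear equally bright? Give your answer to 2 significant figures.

1.7

Equal flux requires L_J/d_J² = L_K/d_K², so d_J/d_K = √(L_J/L_K)
= √(3.00) = 1.732.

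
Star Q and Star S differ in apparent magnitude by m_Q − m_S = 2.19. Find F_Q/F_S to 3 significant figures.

0.133

F_Q/F_S = 10^(−(m_Q − m_S)/2.5) = 10^(-2.19/2.5) = 10^-0.876 = 0.1330.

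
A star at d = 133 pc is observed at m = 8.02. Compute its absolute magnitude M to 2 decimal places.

M = m − 5 log₁₀(d/10 pc) = 8.02 − 5 log₁₀(133/10)
  = 8.02 − 5 × 1.124 = 8.02 − 5.62 = 2.40.

2.40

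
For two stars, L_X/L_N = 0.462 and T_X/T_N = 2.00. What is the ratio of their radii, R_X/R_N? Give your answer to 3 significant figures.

L ∝ R²T⁴ gives R ∝ √L / T², so
R_X/R_N = √(0.462) / (2.00)² = 0.6797 / 4.000 = 0.1699.

0.170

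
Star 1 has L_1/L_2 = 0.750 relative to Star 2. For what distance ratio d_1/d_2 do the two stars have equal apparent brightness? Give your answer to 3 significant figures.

Equal flux requires L_1/d_1² = L_2/d_2², so d_1/d_2 = √(L_1/L_2)
= √(0.750) = 0.8660.

0.866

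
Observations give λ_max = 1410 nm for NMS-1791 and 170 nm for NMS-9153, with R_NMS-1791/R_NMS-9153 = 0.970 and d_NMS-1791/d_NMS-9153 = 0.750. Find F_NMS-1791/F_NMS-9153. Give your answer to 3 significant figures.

3.53×10^-4

Wien's law: T_NMS-1791/T_NMS-9153 = λ_NMS-9153/λ_NMS-1791 = 170/1410 = 0.1206.
L_NMS-1791/L_NMS-9153 = (R_NMS-1791/R_NMS-9153)²(T_NMS-1791/T_NMS-9153)⁴ = (0.970)²(0.1206)⁴ = 1.988×10^-4.
F_NMS-1791/F_NMS-9153 = (L_NMS-1791/L_NMS-9153)/(d_NMS-1791/d_NMS-9153)² = 1.988×10^-4/(0.750)² = 3.535×10^-4.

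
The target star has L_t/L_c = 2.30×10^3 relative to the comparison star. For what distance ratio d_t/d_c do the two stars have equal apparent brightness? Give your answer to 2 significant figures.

48

Equal flux requires L_t/d_t² = L_c/d_c², so d_t/d_c = √(L_t/L_c)
= √(2.30×10^3) = 47.96.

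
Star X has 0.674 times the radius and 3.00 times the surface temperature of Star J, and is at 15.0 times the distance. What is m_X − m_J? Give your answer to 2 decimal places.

1.97

L_X/L_J = (0.674)²(3.00)⁴ = 36.80.
F_X/F_J = (L_X/L_J)/(d_X/d_J)² = 36.80/225.0 = 0.1635.
m_X − m_J = −2.5 log₁₀(0.1635) = 1.97.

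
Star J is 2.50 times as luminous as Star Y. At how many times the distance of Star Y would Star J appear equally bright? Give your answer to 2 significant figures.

Equal flux requires L_J/d_J² = L_Y/d_Y², so d_J/d_Y = √(L_J/L_Y)
= √(2.50) = 1.581.

1.6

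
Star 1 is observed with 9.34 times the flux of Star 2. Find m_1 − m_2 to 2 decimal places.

-2.43

m_1 − m_2 = −2.5 log₁₀(F_1/F_2) = −2.5 log₁₀(9.34) = −2.5 × (0.970) = -2.426.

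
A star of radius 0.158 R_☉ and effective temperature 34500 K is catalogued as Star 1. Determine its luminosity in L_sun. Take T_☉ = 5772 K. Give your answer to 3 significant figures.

31.9 L_sun

L/L_☉ = (R/R_☉)² (T/T_☉)⁴ = (0.158)² × (34500/5772)⁴
       = 0.02496 × (5.977)⁴ = 0.02496 × 1276 = 31.86.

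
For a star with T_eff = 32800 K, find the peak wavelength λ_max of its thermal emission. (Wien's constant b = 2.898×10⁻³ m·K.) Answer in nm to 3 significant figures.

88.4 nm

λ_max = b/T = 2.898×10⁻³ / 32800 = 8.84×10^-8 m = 88.35 nm.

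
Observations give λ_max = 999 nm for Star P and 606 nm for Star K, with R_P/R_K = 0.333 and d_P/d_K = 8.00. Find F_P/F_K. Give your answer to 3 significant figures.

Wien's law: T_P/T_K = λ_K/λ_P = 606/999 = 0.6066.
L_P/L_K = (R_P/R_K)²(T_P/T_K)⁴ = (0.333)²(0.6066)⁴ = 0.01501.
F_P/F_K = (L_P/L_K)/(d_P/d_K)² = 0.01501/(8.00)² = 2.346×10^-4.

2.35×10^-4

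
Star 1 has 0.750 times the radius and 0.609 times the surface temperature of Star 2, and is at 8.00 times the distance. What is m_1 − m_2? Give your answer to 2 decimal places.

L_1/L_2 = (0.750)²(0.609)⁴ = 0.07737.
F_1/F_2 = (L_1/L_2)/(d_1/d_2)² = 0.07737/64.00 = 0.001209.
m_1 − m_2 = −2.5 log₁₀(0.001209) = 7.29.

7.29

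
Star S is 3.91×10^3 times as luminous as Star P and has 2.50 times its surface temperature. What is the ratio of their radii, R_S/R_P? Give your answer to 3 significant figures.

10.0

L ∝ R²T⁴ gives R ∝ √L / T², so
R_S/R_P = √(3.91×10^3) / (2.50)² = 62.53 / 6.250 = 10.00.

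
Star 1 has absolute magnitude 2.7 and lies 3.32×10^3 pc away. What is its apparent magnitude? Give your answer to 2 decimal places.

15.31

m = M + 5 log₁₀(d/10 pc) = 2.7 + 5 log₁₀(3.32×10^3/10)
  = 2.7 + 5 × 2.521 = 2.7 + 12.61 = 15.31.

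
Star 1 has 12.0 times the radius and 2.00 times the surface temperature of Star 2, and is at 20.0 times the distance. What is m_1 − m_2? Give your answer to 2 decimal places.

L_1/L_2 = (12.0)²(2.00)⁴ = 2304.
F_1/F_2 = (L_1/L_2)/(d_1/d_2)² = 2304/400.0 = 5.760.
m_1 − m_2 = −2.5 log₁₀(5.760) = -1.90.

-1.90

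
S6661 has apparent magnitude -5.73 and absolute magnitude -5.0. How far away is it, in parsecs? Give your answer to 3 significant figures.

7.14 pc

m − M = 5 log₁₀(d/10 pc)
-5.73 − (-5.0) = -0.73 = 5 log₁₀(d/10)
d = 10 × 10^(-0.73/5) = 10 × 10^-0.146 = 7.145 pc.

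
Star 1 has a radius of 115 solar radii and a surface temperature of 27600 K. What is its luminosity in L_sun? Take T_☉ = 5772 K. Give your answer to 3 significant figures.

L/L_☉ = (R/R_☉)² (T/T_☉)⁴ = (115)² × (27600/5772)⁴
       = 1.322×10^4 × (4.782)⁴ = 1.322×10^4 × 522.8 = 6.914×10^6.

6.91×10^6 L_sun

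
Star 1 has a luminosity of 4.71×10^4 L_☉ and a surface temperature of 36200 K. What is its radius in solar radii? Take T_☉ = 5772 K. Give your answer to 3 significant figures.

5.52 solar radii

R/R_☉ = √(L/L_☉) / (T/T_☉)² = √(4.71×10^4) / (6.272)²
       = 217.0 / 39.33 = 5.518.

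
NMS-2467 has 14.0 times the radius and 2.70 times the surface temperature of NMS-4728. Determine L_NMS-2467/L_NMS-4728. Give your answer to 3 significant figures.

From the Stefan–Boltzmann law, L ∝ R²T⁴, so
L_NMS-2467/L_NMS-4728 = (R_NMS-2467/R_NMS-4728)² (T_NMS-2467/T_NMS-4728)⁴ = (14.0)² × (2.70)⁴ = 196.0 × 53.14 = 1.042×10^4.

1.04×10^4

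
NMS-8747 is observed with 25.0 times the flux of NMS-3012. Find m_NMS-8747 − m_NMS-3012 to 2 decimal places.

m_NMS-8747 − m_NMS-3012 = −2.5 log₁₀(F_NMS-8747/F_NMS-3012) = −2.5 log₁₀(25.0) = −2.5 × (1.398) = -3.495.

-3.49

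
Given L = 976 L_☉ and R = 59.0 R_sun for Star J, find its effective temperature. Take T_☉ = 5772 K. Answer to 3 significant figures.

4.20×10^3 K

T/T_☉ = (L/L_☉)^(1/4) / (R/R_☉)^(1/2)
T = 5772 × (976)^(1/4) / √(59.0) = 5772 × 5.589 / 7.681 = 4200 K.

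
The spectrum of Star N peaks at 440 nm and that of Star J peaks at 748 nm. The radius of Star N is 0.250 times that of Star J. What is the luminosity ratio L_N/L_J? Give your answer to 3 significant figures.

Wien's law gives T ∝ 1/λ_max, so T_N/T_J = λ_J/λ_N = 748/440 = 1.700.
Then L ∝ R²T⁴ gives L_N/L_J = (0.250)² × (1.700)⁴ = 0.06250 × 8.352 = 0.5220.

0.522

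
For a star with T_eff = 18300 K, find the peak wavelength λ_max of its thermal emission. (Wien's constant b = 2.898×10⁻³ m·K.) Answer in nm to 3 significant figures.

λ_max = b/T = 2.898×10⁻³ / 18300 = 1.58×10^-7 m = 158.4 nm.

158 nm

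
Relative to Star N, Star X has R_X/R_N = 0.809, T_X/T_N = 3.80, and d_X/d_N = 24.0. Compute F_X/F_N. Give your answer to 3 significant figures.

L_X/L_N = (R_X/R_N)²(T_X/T_N)⁴ = (0.809)² × (3.80)⁴ = 136.5.
F_X/F_N = (L_X/L_N)/(d_X/d_N)² = 136.5 / (24.0)² = 0.2369.

0.237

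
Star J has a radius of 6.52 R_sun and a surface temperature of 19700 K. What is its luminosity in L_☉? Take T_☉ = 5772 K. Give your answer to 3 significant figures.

5.77×10^3 L_☉

L/L_☉ = (R/R_☉)² (T/T_☉)⁴ = (6.52)² × (19700/5772)⁴
       = 42.51 × (3.413)⁴ = 42.51 × 135.7 = 5768.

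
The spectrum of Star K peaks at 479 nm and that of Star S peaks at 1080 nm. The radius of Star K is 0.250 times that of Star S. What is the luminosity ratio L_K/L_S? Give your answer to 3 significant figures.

1.62

Wien's law gives T ∝ 1/λ_max, so T_K/T_S = λ_S/λ_K = 1080/479 = 2.255.
Then L ∝ R²T⁴ gives L_K/L_S = (0.250)² × (2.255)⁴ = 0.06250 × 25.84 = 1.615.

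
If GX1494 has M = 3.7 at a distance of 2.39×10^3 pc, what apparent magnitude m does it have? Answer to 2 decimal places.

15.59

m = M + 5 log₁₀(d/10 pc) = 3.7 + 5 log₁₀(2.39×10^3/10)
  = 3.7 + 5 × 2.378 = 3.7 + 11.89 = 15.59.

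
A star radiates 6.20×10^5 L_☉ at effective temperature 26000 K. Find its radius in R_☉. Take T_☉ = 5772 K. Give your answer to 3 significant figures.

38.8 R_☉

R/R_☉ = √(L/L_☉) / (T/T_☉)² = √(6.20×10^5) / (4.505)²
       = 787.4 / 20.29 = 38.81.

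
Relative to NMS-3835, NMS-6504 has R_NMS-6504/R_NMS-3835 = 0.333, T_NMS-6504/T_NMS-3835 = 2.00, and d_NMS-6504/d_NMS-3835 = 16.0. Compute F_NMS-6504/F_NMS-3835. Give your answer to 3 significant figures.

0.00693

L_NMS-6504/L_NMS-3835 = (R_NMS-6504/R_NMS-3835)²(T_NMS-6504/T_NMS-3835)⁴ = (0.333)² × (2.00)⁴ = 1.774.
F_NMS-6504/F_NMS-3835 = (L_NMS-6504/L_NMS-3835)/(d_NMS-6504/d_NMS-3835)² = 1.774 / (16.0)² = 0.006931.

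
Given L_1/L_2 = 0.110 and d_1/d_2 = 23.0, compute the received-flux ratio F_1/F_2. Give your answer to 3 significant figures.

2.08×10^-4

F = L/(4πd²), so F_1/F_2 = (L_1/L_2) / (d_1/d_2)²
= 0.110 / (23.0)² = 0.110 / 529.0 = 2.079×10^-4.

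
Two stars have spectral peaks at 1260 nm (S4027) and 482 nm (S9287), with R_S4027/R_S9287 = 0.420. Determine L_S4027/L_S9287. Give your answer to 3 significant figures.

0.00378

Wien's law gives T ∝ 1/λ_max, so T_S4027/T_S9287 = λ_S9287/λ_S4027 = 482/1260 = 0.3825.
Then L ∝ R²T⁴ gives L_S4027/L_S9287 = (0.420)² × (0.3825)⁴ = 0.1764 × 0.02141 = 0.003778.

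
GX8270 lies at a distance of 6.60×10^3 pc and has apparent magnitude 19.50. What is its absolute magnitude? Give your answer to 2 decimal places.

5.40

M = m − 5 log₁₀(d/10 pc) = 19.50 − 5 log₁₀(6.60×10^3/10)
  = 19.50 − 5 × 2.820 = 19.50 − 14.10 = 5.40.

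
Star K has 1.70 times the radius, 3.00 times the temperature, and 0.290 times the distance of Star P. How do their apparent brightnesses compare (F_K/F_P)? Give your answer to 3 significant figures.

L_K/L_P = (R_K/R_P)²(T_K/T_P)⁴ = (1.70)² × (3.00)⁴ = 234.1.
F_K/F_P = (L_K/L_P)/(d_K/d_P)² = 234.1 / (0.290)² = 2783.

2.78×10^3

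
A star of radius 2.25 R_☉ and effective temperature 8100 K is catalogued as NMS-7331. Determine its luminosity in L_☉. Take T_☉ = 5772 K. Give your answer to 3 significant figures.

19.6 L_☉

L/L_☉ = (R/R_☉)² (T/T_☉)⁴ = (2.25)² × (8100/5772)⁴
       = 5.062 × (1.403)⁴ = 5.062 × 3.878 = 19.63.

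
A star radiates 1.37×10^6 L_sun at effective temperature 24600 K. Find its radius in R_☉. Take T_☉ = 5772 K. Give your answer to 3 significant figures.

R/R_☉ = √(L/L_☉) / (T/T_☉)² = √(1.37×10^6) / (4.262)²
       = 1170 / 18.16 = 64.44.

64.4 R_☉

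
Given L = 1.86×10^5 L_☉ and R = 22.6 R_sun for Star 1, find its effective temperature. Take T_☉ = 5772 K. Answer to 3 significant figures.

T/T_☉ = (L/L_☉)^(1/4) / (R/R_☉)^(1/2)
T = 5772 × (1.86×10^5)^(1/4) / √(22.6) = 5772 × 20.77 / 4.754 = 2.521×10^4 K.

2.52×10^4 K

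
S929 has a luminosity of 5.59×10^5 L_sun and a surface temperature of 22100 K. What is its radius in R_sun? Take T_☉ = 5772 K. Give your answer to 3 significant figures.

51.0 R_sun

R/R_☉ = √(L/L_☉) / (T/T_☉)² = √(5.59×10^5) / (3.829)²
       = 747.7 / 14.66 = 51.00.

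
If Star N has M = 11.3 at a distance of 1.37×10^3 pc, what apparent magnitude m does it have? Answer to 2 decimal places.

m = M + 5 log₁₀(d/10 pc) = 11.3 + 5 log₁₀(1.37×10^3/10)
  = 11.3 + 5 × 2.137 = 11.3 + 10.68 = 21.98.

21.98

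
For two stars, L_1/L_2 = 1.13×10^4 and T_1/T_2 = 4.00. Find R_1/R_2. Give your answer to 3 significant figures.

6.64

L ∝ R²T⁴ gives R ∝ √L / T², so
R_1/R_2 = √(1.13×10^4) / (4.00)² = 106.3 / 16.00 = 6.644.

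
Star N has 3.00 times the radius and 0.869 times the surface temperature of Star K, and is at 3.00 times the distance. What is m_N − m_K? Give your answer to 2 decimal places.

0.61

L_N/L_K = (3.00)²(0.869)⁴ = 5.132.
F_N/F_K = (L_N/L_K)/(d_N/d_K)² = 5.132/9.000 = 0.5703.
m_N − m_K = −2.5 log₁₀(0.5703) = 0.61.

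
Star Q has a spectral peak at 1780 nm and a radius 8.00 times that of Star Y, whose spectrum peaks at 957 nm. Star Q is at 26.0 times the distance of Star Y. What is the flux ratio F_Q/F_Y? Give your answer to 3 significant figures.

0.00791

Wien's law: T_Q/T_Y = λ_Y/λ_Q = 957/1780 = 0.5376.
L_Q/L_Y = (R_Q/R_Y)²(T_Q/T_Y)⁴ = (8.00)²(0.5376)⁴ = 5.347.
F_Q/F_Y = (L_Q/L_Y)/(d_Q/d_Y)² = 5.347/(26.0)² = 0.007910.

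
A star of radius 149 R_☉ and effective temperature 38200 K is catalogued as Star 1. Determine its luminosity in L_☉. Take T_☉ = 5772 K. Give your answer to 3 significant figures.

L/L_☉ = (R/R_☉)² (T/T_☉)⁴ = (149)² × (38200/5772)⁴
       = 2.220×10^4 × (6.618)⁴ = 2.220×10^4 × 1918 = 4.259×10^7.

4.26×10^7 L_☉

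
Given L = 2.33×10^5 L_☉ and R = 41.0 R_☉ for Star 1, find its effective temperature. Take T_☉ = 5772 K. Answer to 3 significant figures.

T/T_☉ = (L/L_☉)^(1/4) / (R/R_☉)^(1/2)
T = 5772 × (2.33×10^5)^(1/4) / √(41.0) = 5772 × 21.97 / 6.403 = 1.980×10^4 K.

1.98×10^4 K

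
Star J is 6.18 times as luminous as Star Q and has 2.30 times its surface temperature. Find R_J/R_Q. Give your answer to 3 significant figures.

L ∝ R²T⁴ gives R ∝ √L / T², so
R_J/R_Q = √(6.18) / (2.30)² = 2.486 / 5.290 = 0.4699.

0.470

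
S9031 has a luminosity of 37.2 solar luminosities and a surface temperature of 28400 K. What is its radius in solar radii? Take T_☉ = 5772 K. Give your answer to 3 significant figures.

0.252 solar radii

R/R_☉ = √(L/L_☉) / (T/T_☉)² = √(37.2) / (4.920)²
       = 6.099 / 24.21 = 0.2519.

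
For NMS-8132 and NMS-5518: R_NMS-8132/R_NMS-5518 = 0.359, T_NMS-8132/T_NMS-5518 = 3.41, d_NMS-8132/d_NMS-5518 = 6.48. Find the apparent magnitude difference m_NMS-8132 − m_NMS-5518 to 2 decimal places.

L_NMS-8132/L_NMS-5518 = (0.359)²(3.41)⁴ = 17.43.
F_NMS-8132/F_NMS-5518 = (L_NMS-8132/L_NMS-5518)/(d_NMS-8132/d_NMS-5518)² = 17.43/41.99 = 0.4150.
m_NMS-8132 − m_NMS-5518 = −2.5 log₁₀(0.4150) = 0.95.

0.95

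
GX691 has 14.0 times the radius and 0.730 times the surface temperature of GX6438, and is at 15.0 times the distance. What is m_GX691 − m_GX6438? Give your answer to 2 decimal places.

1.52

L_GX691/L_GX6438 = (14.0)²(0.730)⁴ = 55.66.
F_GX691/F_GX6438 = (L_GX691/L_GX6438)/(d_GX691/d_GX6438)² = 55.66/225.0 = 0.2474.
m_GX691 − m_GX6438 = −2.5 log₁₀(0.2474) = 1.52.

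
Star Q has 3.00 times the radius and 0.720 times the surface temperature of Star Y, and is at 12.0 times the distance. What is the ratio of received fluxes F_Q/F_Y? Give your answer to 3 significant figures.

0.0168

L_Q/L_Y = (R_Q/R_Y)²(T_Q/T_Y)⁴ = (3.00)² × (0.720)⁴ = 2.419.
F_Q/F_Y = (L_Q/L_Y)/(d_Q/d_Y)² = 2.419 / (12.0)² = 0.01680.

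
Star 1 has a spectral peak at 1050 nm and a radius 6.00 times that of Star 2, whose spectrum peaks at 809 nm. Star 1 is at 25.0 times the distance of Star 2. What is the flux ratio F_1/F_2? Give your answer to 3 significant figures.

Wien's law: T_1/T_2 = λ_2/λ_1 = 809/1050 = 0.7705.
L_1/L_2 = (R_1/R_2)²(T_1/T_2)⁴ = (6.00)²(0.7705)⁴ = 12.69.
F_1/F_2 = (L_1/L_2)/(d_1/d_2)² = 12.69/(25.0)² = 0.02030.

0.0203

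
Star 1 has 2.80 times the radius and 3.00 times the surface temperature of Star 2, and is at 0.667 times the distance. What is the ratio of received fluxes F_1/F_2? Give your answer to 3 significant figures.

1.43×10^3

L_1/L_2 = (R_1/R_2)²(T_1/T_2)⁴ = (2.80)² × (3.00)⁴ = 635.0.
F_1/F_2 = (L_1/L_2)/(d_1/d_2)² = 635.0 / (0.667)² = 1427.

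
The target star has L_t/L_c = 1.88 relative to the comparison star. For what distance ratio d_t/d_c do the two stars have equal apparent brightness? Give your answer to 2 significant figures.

Equal flux requires L_t/d_t² = L_c/d_c², so d_t/d_c = √(L_t/L_c)
= √(1.88) = 1.371.

1.4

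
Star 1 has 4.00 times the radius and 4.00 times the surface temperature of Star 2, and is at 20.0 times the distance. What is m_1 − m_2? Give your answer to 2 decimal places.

-2.53

L_1/L_2 = (4.00)²(4.00)⁴ = 4096.
F_1/F_2 = (L_1/L_2)/(d_1/d_2)² = 4096/400.0 = 10.24.
m_1 − m_2 = −2.5 log₁₀(10.24) = -2.53.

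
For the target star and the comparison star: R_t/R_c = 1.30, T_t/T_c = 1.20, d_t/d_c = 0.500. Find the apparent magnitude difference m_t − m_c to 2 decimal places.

-2.87

L_t/L_c = (1.30)²(1.20)⁴ = 3.504.
F_t/F_c = (L_t/L_c)/(d_t/d_c)² = 3.504/0.2500 = 14.02.
m_t − m_c = −2.5 log₁₀(14.02) = -2.87.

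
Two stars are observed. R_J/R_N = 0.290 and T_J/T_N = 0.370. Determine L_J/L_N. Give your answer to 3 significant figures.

From the Stefan–Boltzmann law, L ∝ R²T⁴, so
L_J/L_N = (R_J/R_N)² (T_J/T_N)⁴ = (0.290)² × (0.370)⁴ = 0.08410 × 0.01874 = 0.001576.

0.00158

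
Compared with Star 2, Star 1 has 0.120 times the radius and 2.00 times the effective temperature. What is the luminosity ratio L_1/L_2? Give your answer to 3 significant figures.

From the Stefan–Boltzmann law, L ∝ R²T⁴, so
L_1/L_2 = (R_1/R_2)² (T_1/T_2)⁴ = (0.120)² × (2.00)⁴ = 0.01440 × 16.00 = 0.2304.

0.230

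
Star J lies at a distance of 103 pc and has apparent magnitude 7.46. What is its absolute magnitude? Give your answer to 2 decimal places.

2.40

M = m − 5 log₁₀(d/10 pc) = 7.46 − 5 log₁₀(103/10)
  = 7.46 − 5 × 1.013 = 7.46 − 5.06 = 2.40.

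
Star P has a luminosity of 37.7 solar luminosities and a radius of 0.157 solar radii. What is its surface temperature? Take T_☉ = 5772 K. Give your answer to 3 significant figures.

3.61×10^4 K

T/T_☉ = (L/L_☉)^(1/4) / (R/R_☉)^(1/2)
T = 5772 × (37.7)^(1/4) / √(0.157) = 5772 × 2.478 / 0.3962 = 3.610×10^4 K.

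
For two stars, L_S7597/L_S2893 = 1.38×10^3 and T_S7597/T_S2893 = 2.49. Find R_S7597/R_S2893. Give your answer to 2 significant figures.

L ∝ R²T⁴ gives R ∝ √L / T², so
R_S7597/R_S2893 = √(1.38×10^3) / (2.49)² = 37.15 / 6.200 = 5.992.

6.0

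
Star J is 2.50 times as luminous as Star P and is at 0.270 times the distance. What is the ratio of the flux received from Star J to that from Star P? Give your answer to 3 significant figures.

F = L/(4πd²), so F_J/F_P = (L_J/L_P) / (d_J/d_P)²
= 2.50 / (0.270)² = 2.50 / 0.07290 = 34.29.

34.3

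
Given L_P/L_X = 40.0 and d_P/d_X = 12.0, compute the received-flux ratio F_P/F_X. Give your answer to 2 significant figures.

0.28

F = L/(4πd²), so F_P/F_X = (L_P/L_X) / (d_P/d_X)²
= 40.0 / (12.0)² = 40.0 / 144.0 = 0.2778.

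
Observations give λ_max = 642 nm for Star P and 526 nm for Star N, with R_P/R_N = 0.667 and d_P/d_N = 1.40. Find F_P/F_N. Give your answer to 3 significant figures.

0.102

Wien's law: T_P/T_N = λ_N/λ_P = 526/642 = 0.8193.
L_P/L_N = (R_P/R_N)²(T_P/T_N)⁴ = (0.667)²(0.8193)⁴ = 0.2005.
F_P/F_N = (L_P/L_N)/(d_P/d_N)² = 0.2005/(1.40)² = 0.1023.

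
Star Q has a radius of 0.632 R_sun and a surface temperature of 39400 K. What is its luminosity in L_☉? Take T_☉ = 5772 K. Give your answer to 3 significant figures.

L/L_☉ = (R/R_☉)² (T/T_☉)⁴ = (0.632)² × (39400/5772)⁴
       = 0.3994 × (6.826)⁴ = 0.3994 × 2171 = 867.2.

867 L_☉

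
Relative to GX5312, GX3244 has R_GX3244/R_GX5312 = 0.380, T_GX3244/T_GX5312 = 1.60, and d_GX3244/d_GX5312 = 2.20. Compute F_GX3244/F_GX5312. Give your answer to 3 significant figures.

0.196

L_GX3244/L_GX5312 = (R_GX3244/R_GX5312)²(T_GX3244/T_GX5312)⁴ = (0.380)² × (1.60)⁴ = 0.9463.
F_GX3244/F_GX5312 = (L_GX3244/L_GX5312)/(d_GX3244/d_GX5312)² = 0.9463 / (2.20)² = 0.1955.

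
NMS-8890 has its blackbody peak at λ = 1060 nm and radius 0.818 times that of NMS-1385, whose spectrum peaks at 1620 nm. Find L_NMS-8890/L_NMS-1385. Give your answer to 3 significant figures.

Wien's law gives T ∝ 1/λ_max, so T_NMS-8890/T_NMS-1385 = λ_NMS-1385/λ_NMS-8890 = 1620/1060 = 1.528.
Then L ∝ R²T⁴ gives L_NMS-8890/L_NMS-1385 = (0.818)² × (1.528)⁴ = 0.6691 × 5.456 = 3.650.

3.65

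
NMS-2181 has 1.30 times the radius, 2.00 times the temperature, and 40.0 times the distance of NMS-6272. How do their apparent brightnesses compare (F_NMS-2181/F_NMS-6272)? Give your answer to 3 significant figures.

L_NMS-2181/L_NMS-6272 = (R_NMS-2181/R_NMS-6272)²(T_NMS-2181/T_NMS-6272)⁴ = (1.30)² × (2.00)⁴ = 27.04.
F_NMS-2181/F_NMS-6272 = (L_NMS-2181/L_NMS-6272)/(d_NMS-2181/d_NMS-6272)² = 27.04 / (40.0)² = 0.01690.

0.0169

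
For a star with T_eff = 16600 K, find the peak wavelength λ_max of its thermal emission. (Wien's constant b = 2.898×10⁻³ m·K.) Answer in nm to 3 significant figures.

λ_max = b/T = 2.898×10⁻³ / 16600 = 1.75×10^-7 m = 174.6 nm.

175 nm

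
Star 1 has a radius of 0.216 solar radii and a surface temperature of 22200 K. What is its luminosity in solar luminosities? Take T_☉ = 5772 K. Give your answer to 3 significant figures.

L/L_☉ = (R/R_☉)² (T/T_☉)⁴ = (0.216)² × (22200/5772)⁴
       = 0.04666 × (3.846)⁴ = 0.04666 × 218.8 = 10.21.

10.2 solar luminosities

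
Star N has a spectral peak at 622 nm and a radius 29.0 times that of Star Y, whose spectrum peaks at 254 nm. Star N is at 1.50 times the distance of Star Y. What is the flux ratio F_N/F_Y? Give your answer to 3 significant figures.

Wien's law: T_N/T_Y = λ_Y/λ_N = 254/622 = 0.4084.
L_N/L_Y = (R_N/R_Y)²(T_N/T_Y)⁴ = (29.0)²(0.4084)⁴ = 23.39.
F_N/F_Y = (L_N/L_Y)/(d_N/d_Y)² = 23.39/(1.50)² = 10.39.

10.4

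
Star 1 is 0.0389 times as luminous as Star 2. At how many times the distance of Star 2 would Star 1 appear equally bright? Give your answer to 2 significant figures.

Equal flux requires L_1/d_1² = L_2/d_2², so d_1/d_2 = √(L_1/L_2)
= √(0.0389) = 0.1972.

0.20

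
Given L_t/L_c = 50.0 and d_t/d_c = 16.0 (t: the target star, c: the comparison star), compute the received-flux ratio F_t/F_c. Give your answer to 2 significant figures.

F = L/(4πd²), so F_t/F_c = (L_t/L_c) / (d_t/d_c)²
= 50.0 / (16.0)² = 50.0 / 256.0 = 0.1953.

0.20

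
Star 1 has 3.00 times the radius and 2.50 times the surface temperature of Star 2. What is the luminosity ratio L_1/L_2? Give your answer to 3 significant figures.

From the Stefan–Boltzmann law, L ∝ R²T⁴, so
L_1/L_2 = (R_1/R_2)² (T_1/T_2)⁴ = (3.00)² × (2.50)⁴ = 9.000 × 39.06 = 351.6.

352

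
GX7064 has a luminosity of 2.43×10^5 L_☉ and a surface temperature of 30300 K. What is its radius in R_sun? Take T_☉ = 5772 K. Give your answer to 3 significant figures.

17.9 R_sun

R/R_☉ = √(L/L_☉) / (T/T_☉)² = √(2.43×10^5) / (5.249)²
       = 493.0 / 27.56 = 17.89.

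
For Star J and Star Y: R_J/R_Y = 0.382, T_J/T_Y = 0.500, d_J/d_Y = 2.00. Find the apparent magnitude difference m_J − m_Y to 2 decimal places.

L_J/L_Y = (0.382)²(0.500)⁴ = 0.009120.
F_J/F_Y = (L_J/L_Y)/(d_J/d_Y)² = 0.009120/4.000 = 0.002280.
m_J − m_Y = −2.5 log₁₀(0.002280) = 6.61.

6.61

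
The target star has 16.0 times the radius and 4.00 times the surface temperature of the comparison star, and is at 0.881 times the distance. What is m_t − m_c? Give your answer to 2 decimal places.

L_t/L_c = (16.0)²(4.00)⁴ = 6.554×10^4.
F_t/F_c = (L_t/L_c)/(d_t/d_c)² = 6.554×10^4/0.7762 = 8.444×10^4.
m_t − m_c = −2.5 log₁₀(8.444×10^4) = -12.32.

-12.32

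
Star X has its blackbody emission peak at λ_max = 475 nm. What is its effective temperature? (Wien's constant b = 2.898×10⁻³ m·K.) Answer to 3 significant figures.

6.10×10^3 K

T = b/λ_max = 2.898×10⁻³ / (475×10⁻⁹) = 6101 K.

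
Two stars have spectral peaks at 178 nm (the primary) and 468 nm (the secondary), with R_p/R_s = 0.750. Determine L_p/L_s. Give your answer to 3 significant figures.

Wien's law gives T ∝ 1/λ_max, so T_p/T_s = λ_s/λ_p = 468/178 = 2.629.
Then L ∝ R²T⁴ gives L_p/L_s = (0.750)² × (2.629)⁴ = 0.5625 × 47.79 = 26.88.

26.9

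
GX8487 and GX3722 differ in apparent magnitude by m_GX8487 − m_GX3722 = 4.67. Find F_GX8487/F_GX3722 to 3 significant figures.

0.0136

F_GX8487/F_GX3722 = 10^(−(m_GX8487 − m_GX3722)/2.5) = 10^(-4.67/2.5) = 10^-1.868 = 0.01355.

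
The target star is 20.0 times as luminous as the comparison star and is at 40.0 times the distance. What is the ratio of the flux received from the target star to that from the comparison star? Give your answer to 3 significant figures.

0.0125

F = L/(4πd²), so F_t/F_c = (L_t/L_c) / (d_t/d_c)²
= 20.0 / (40.0)² = 20.0 / 1600 = 0.01250.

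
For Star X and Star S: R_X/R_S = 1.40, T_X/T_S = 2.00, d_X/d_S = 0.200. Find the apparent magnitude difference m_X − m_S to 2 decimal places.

L_X/L_S = (1.40)²(2.00)⁴ = 31.36.
F_X/F_S = (L_X/L_S)/(d_X/d_S)² = 31.36/0.04000 = 784.0.
m_X − m_S = −2.5 log₁₀(784.0) = -7.24.

-7.24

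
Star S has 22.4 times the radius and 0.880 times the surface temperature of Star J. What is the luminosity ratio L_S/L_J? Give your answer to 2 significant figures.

From the Stefan–Boltzmann law, L ∝ R²T⁴, so
L_S/L_J = (R_S/R_J)² (T_S/T_J)⁴ = (22.4)² × (0.880)⁴ = 501.8 × 0.5997 = 300.9.

3.0×10^2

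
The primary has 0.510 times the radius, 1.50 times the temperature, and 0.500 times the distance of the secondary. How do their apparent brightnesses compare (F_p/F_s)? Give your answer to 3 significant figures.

L_p/L_s = (R_p/R_s)²(T_p/T_s)⁴ = (0.510)² × (1.50)⁴ = 1.317.
F_p/F_s = (L_p/L_s)/(d_p/d_s)² = 1.317 / (0.500)² = 5.267.

5.27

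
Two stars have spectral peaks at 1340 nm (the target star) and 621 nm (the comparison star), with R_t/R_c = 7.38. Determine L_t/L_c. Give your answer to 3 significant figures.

Wien's law gives T ∝ 1/λ_max, so T_t/T_c = λ_c/λ_t = 621/1340 = 0.4634.
Then L ∝ R²T⁴ gives L_t/L_c = (7.38)² × (0.4634)⁴ = 54.46 × 0.04613 = 2.512.

2.51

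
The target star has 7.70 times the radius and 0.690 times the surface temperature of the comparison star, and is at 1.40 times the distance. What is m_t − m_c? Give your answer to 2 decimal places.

L_t/L_c = (7.70)²(0.690)⁴ = 13.44.
F_t/F_c = (L_t/L_c)/(d_t/d_c)² = 13.44/1.960 = 6.857.
m_t − m_c = −2.5 log₁₀(6.857) = -2.09.

-2.09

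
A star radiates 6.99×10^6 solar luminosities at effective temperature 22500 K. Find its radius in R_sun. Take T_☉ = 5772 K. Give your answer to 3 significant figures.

R/R_☉ = √(L/L_☉) / (T/T_☉)² = √(6.99×10^6) / (3.898)²
       = 2644 / 15.20 = 174.0.

174 R_sun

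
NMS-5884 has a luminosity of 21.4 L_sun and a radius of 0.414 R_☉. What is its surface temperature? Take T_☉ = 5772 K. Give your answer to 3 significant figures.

1.93×10^4 K

T/T_☉ = (L/L_☉)^(1/4) / (R/R_☉)^(1/2)
T = 5772 × (21.4)^(1/4) / √(0.414) = 5772 × 2.151 / 0.6434 = 1.929×10^4 K.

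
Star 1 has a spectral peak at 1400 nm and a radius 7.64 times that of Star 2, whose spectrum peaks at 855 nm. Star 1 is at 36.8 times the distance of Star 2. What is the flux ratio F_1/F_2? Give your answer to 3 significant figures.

0.00600

Wien's law: T_1/T_2 = λ_2/λ_1 = 855/1400 = 0.6107.
L_1/L_2 = (R_1/R_2)²(T_1/T_2)⁴ = (7.64)²(0.6107)⁴ = 8.120.
F_1/F_2 = (L_1/L_2)/(d_1/d_2)² = 8.120/(36.8)² = 0.005996.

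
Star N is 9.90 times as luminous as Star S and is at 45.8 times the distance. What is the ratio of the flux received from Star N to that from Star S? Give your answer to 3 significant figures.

F = L/(4πd²), so F_N/F_S = (L_N/L_S) / (d_N/d_S)²
= 9.90 / (45.8)² = 9.90 / 2098 = 0.004720.

0.00472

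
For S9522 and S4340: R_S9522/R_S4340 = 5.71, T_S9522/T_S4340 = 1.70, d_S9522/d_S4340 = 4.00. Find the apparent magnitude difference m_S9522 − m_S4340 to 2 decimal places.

L_S9522/L_S4340 = (5.71)²(1.70)⁴ = 272.3.
F_S9522/F_S4340 = (L_S9522/L_S4340)/(d_S9522/d_S4340)² = 272.3/16.00 = 17.02.
m_S9522 − m_S4340 = −2.5 log₁₀(17.02) = -3.08.

-3.08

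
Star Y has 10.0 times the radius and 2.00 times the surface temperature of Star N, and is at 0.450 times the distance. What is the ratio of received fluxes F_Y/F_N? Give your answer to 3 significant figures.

L_Y/L_N = (R_Y/R_N)²(T_Y/T_N)⁴ = (10.0)² × (2.00)⁴ = 1600.
F_Y/F_N = (L_Y/L_N)/(d_Y/d_N)² = 1600 / (0.450)² = 7901.

7.90×10^3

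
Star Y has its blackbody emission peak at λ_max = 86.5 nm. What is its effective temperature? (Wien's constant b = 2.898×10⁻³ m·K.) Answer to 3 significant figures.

T = b/λ_max = 2.898×10⁻³ / (86.5×10⁻⁹) = 3.350×10^4 K.

3.35×10^4 K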